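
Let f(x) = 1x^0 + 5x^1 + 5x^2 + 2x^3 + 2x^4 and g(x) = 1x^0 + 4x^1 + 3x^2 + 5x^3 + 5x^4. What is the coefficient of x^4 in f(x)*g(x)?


Cauchy product at x^4:
1*5 + 5*5 + 5*3 + 2*4 + 2*1
= 55

55


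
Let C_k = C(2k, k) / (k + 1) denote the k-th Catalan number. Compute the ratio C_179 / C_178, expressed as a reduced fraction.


Using C_k = (2k)! / (k! (k+1)!), the ratio C_{k+1}/C_k simplifies to
C_{k+1}/C_k = [(2k+2)! / ((k+1)! (k+2)!)] * [k! (k+1)! / (2k)!]
 = (2k+2)(2k+1) / ((k+1)(k+2)) = 2(2k+1) / (k+2).
For k = 178: 2(2*178 + 1) / (178 + 2) = 714/180 = 119/30.

119/30


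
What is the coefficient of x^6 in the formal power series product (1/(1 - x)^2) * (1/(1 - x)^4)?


Combine the factors: (1/(1 - x)^2) * (1/(1 - x)^4) = 1/(1 - x)^6.
Then use 1/(1 - x)^r = sum_{k>=0} C(k + r - 1, r - 1) x^k with r = 6 and k = 6:
C(11, 5) = 462.

462


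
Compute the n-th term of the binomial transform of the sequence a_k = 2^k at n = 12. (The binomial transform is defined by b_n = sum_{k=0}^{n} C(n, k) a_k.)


With a_k = 2^k, b_n = sum_{k=0}^{n} C(n, k) 2^k = (1 + 2)^n by the binomial theorem.
For n = 12: (1 + 2)^12 = 3^12 = 531441.

531441


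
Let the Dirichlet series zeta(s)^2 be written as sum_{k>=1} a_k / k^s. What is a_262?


The Dirichlet convolution of the constant function 1 with itself gives (1 * 1)(k) = sum_{d | k} 1 = d(k), the number of positive divisors of k.
Since zeta(s) = sum_{k>=1} 1/k^s, we have zeta(s)^2 = sum_{k>=1} d(k)/k^s, so a_k = d(k).
For k = 262: the divisors are 1, 2, 131, 262.
Count = 4.

4


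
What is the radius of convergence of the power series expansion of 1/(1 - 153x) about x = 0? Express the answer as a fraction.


Expanding 1/(1 - 153x) = sum_{k>=0} 153^k x^k, the series converges when |153x| < 1, i.e., |x| < 1/153.
So the radius of convergence is 1/153 = 1/153.

1/153


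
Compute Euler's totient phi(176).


phi(n) counts integers in [1, n] coprime to n. Using the multiplicative formula phi(n) = n * prod_{p | n} (1 - 1/p):
176 = 2^4 * 11, so
phi(176) = 176 * (1 - 1/2) * (1 - 1/11) = 80.

80


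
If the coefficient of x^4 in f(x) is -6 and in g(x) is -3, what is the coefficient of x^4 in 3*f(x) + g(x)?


Scalar multiplication scales coefficients: 3 * -6 = -18.
Then add the g coefficient: -18 + -3
= -21

-21


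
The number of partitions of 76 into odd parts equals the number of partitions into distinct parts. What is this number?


Computing partitions of 76 into odd parts (1, 3, 5, ...):
Using the generating function prod_{k>=0} 1/(1-x^(2k+1)),
the count is 53250

53250


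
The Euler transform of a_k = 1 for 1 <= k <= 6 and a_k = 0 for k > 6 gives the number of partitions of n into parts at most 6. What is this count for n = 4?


Partitions of 4 into parts at most 6:
Using generating function (1-x)^(-1)(1-x^2)^(-1)...(1-x^6)^(-1),
the coefficient of x^4 = 5

5


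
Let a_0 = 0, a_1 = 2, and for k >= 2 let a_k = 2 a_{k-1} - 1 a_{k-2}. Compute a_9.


Iterating the recurrence forward:
a_0 = 0
a_1 = 2
a_2 = 2*2 - 1*0 = 4
a_3 = 2*4 - 1*2 = 6
a_4 = 2*6 - 1*4 = 8
a_5 = 2*8 - 1*6 = 10
a_6 = 2*10 - 1*8 = 12
a_7 = 2*12 - 1*10 = 14
a_8 = 2*14 - 1*12 = 16
a_9 = 2*16 - 1*14 = 18
So a_9 = 18.

18


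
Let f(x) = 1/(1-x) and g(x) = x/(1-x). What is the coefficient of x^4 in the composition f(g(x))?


First simplify the composition: f(g(x)) = 1/(1 - x/(1-x)) = (1-x)/((1-x) - x) = (1-x)/(1-2x).
Now extract the coefficient. Write (1-x)/(1-2x) = 1/(1-2x) - x/(1-2x).
The coefficient of x^n in 1/(1-2x) is 2^n, and in x/(1-2x) is 2^(n-1) (for n >= 1).
So the coefficient of x^4 is 2^4 - 2^3 = 16 - 8 = 8.

8


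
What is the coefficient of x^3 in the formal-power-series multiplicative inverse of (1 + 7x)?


The inverse is 1/(1 + 7x). Apply the geometric identity 1/(1 - y) = sum_{k>=0} y^k with y = -7x:
1/(1 + 7x) = sum_{k>=0} (-7)^k x^k.
So the coefficient of x^3 is (-7)^3 = -343.

-343


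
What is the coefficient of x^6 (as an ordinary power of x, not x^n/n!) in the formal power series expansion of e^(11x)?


The exponential series is e^y = sum_{k>=0} y^k / k!. Substituting y = 11x gives
e^(11x) = sum_{k>=0} 11^k x^k / k!.
So the coefficient of x^n is a^n/n! with a = 11, n = 6:
11^6 / 6! = 1771561/720 = 1771561/720

1771561/720


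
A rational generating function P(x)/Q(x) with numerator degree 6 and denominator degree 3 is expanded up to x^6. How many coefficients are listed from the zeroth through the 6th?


Expanding up to x^6 gives the coefficients for x^0, x^1, ..., x^6.
That is 6 + 1 = 7 coefficients in total.

7


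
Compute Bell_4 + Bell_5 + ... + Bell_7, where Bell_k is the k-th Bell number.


Recall Bell_k counts set partitions of a k-set (with Bell_0 = 1 by convention).
Bell_4 through Bell_7: 15, 52, 203, 877
Sum = 15 + 52 + 203 + 877 = 1147.

1147


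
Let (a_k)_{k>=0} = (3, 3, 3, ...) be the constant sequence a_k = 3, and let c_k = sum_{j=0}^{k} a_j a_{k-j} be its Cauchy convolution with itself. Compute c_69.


Since a_j = 3 for all j >= 0, the convolution sum becomes
c_k = sum_{j=0}^{k} 3 * 3 = 9 * (k + 1).
Equivalently, the generating function of (a_k) is 3/(1 - x) and its square is 9/(1 - x)^2 = sum_{k>=0} 9(k + 1) x^k.
For k = 69: 9 * 70 = 630.

630


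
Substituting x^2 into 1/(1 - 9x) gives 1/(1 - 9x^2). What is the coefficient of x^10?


The coefficient of x^(2m) in 1/(1 - 9x^2) is 9^m.
With n = 10 = 2*5, the coefficient is 9^5 = 59049.

59049


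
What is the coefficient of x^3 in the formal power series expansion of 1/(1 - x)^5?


The expansion 1/(1 - x)^r = sum_{k>=0} C(k + r - 1, r - 1) x^k follows from the multiset / negative-binomial theorem (or from repeated differentiation of the geometric series).
For r = 5 and k = 3:
C(7, 4) = 5040 / (24 * 6) = 35.

35


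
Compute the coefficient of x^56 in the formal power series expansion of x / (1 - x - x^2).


Let f(x) = sum_{k>=0} a_k x^k. Multiplying f(x) * (1 - x - x^2) = x and matching coefficients gives a_0 = 0, a_1 = 1, and a_k = a_{k-1} + a_{k-2} for k >= 2. These are the Fibonacci numbers F_k.
Iterating from F_0 = 0, F_1 = 1:
F_0=0, F_1=1, F_2=1, F_3=2, F_4=3, F_5=5, F_6=8, F_7=13, F_8=21, F_9=34, ...
F_56 = 225851433717.

225851433717


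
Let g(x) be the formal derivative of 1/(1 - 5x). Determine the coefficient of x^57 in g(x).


Differentiate termwise: d/dx sum_{k>=0} 5^k x^k = sum_{k>=1} k 5^k x^(k-1) = sum_{j>=0} (j+1) 5^(j+1) x^j.
Equivalently, d/dx [1/(1 - 5x)] = 5/(1 - 5x)^2.
For j = 57: 58 * 5^58 = 58 * 34694469519536141888238489627838134765625 = 2012279232133096229517832398414611816406250.

2012279232133096229517832398414611816406250


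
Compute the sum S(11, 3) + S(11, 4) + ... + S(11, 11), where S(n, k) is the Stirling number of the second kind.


By definition, S(n, k) counts partitions of an n-set into exactly k nonempty blocks.
Computing row n = 11 for k = 3..11:
S(11, k): 28501, 145750, 246730, 179487, 63987, 11880, 1155, 55, 1
Sum = 677546.

677546


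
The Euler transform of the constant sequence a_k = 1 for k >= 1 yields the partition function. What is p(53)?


The Euler transform converts the sequence a_k = 1 into the number of integer partitions.
Using the recurrence or dynamic programming:
p(53) = 329931

329931


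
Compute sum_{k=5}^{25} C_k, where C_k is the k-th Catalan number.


C_5 through C_25: 42, 132, 429, 1430, 4862, 16796, 58786, 208012, 742900, 2674440, 9694845, 35357670, 129644790, 477638700, 1767263190, 6564120420, 24466267020, 91482563640, 343059613650, 1289904147324, 4861946401452
Sum = 42 + 132 + 429 + 1430 + 4862 + 16796 + 58786 + 208012 + 742900 + 2674440 + 9694845 + 35357670 + 129644790 + 477638700 + 1767263190 + 6564120420 + 24466267020 + 91482563640 + 343059613650 + 1289904147324 + 4861946401452
= 6619846420530

6619846420530


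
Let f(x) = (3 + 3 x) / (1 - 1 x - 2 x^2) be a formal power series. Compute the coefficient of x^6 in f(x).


Write f(x) = sum_{k>=0} a_k x^k. Multiplying both sides by 1 - 1 x - 2 x^2 gives
(1 - 1 x - 2 x^2) sum_{k>=0} a_k x^k = 3 + 3 x.
Matching coefficients:
 x^0: a_0 = 3
 x^1: a_1 - 1 a_0 = 3  =>  a_1 = 1*3 + 3 = 6
 x^k (k >= 2): a_k = 1 a_{k-1} + 2 a_{k-2}.
Iterating: a_2 = 12, a_3 = 24, a_4 = 48, a_5 = 96, a_6 = 192.
So the coefficient of x^6 is 192.

192


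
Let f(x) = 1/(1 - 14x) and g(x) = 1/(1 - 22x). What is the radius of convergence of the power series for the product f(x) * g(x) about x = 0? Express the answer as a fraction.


The radius of 1/(1 - 14x) is 1/14 (nearest singularity at x = 1/14), and the radius of 1/(1 - 22x) is 1/22.
The product f(x)*g(x) = 1/((1 - 14x)(1 - 22x)) has singularities at both 1/14 and 1/22, so its radius of convergence is the distance to the nearest one:
min(1/14, 1/22) = 1/22.

1/22


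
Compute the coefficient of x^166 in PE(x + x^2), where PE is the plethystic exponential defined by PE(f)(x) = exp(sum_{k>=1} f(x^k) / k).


With f(x) = x + x^2, the exponent is sum_{k>=1} (x^k + x^(2k)) / k = -ln(1 - x) - ln(1 - x^2). Exponentiating:
PE(x + x^2) = 1 / ((1 - x)(1 - x^2)).
This is the generating function for partitions of n into parts of size 1 or 2. The number of 2's can be any j in 0..83, and the rest are 1's, so
[x^166] = floor(166/2) + 1 = 84.

84


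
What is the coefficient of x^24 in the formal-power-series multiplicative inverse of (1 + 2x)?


The inverse is 1/(1 + 2x). Apply the geometric identity 1/(1 - y) = sum_{k>=0} y^k with y = -2x:
1/(1 + 2x) = sum_{k>=0} (-2)^k x^k.
So the coefficient of x^24 is (-2)^24 = 16777216.

16777216


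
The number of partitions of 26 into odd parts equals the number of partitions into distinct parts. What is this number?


Computing partitions of 26 into odd parts (1, 3, 5, ...):
Using the generating function prod_{k>=0} 1/(1-x^(2k+1)),
the count is 165

165


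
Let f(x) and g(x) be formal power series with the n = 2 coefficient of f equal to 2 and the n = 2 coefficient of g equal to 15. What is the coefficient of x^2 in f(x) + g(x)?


Addition of formal power series is termwise.
The coefficient of x^2 in f + g = 2 + 15
= 17

17


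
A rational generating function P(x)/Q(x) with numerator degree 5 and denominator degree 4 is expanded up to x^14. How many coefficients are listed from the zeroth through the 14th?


Expanding up to x^14 gives the coefficients for x^0, x^1, ..., x^14.
That is 14 + 1 = 15 coefficients in total.

15


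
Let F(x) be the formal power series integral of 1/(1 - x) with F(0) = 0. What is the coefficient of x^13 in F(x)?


1/(1 - x) = sum_{k>=0} x^k. Integrating termwise and using F(0) = 0 gives
F(x) = sum_{k>=0} x^(k+1) / (k+1) = sum_{m>=1} x^m / m = -ln(1 - x).
So the coefficient of x^13 is 1/13 = 1/13.

1/13


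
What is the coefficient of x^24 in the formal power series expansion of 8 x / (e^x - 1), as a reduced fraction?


The exponential generating function for Bernoulli numbers is
x / (e^x - 1) = sum_{k>=0} B_k x^k / k!.
So the coefficient of x^24 in 8 x / (e^x - 1) is 8 B_24 / 24!.
Computing: B_24 = -236364091/2730, 24! = 620448401733239439360000, giving
8 * -236364091/2730 / 620448401733239439360000 = -236364091/211728017091467958681600000.

-236364091/211728017091467958681600000


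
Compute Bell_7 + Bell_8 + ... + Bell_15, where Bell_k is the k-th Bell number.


Recall Bell_k counts set partitions of a k-set (with Bell_0 = 1 by convention).
Bell_7 through Bell_15: 877, 4140, 21147, 115975, 678570, 4213597, 27644437, 190899322, 1382958545
Sum = 877 + 4140 + 21147 + 115975 + 678570 + 4213597 + 27644437 + 190899322 + 1382958545 = 1606536610.

1606536610


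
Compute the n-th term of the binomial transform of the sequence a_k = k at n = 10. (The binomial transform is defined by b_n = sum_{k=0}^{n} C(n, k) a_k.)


With a_k = k, b_n = sum_{k=0}^{n} C(n, k) k. Using k * C(n, k) = n * C(n-1, k-1) gives b_n = n * sum_{k>=1} C(n-1, k-1) = n * 2^(n-1).
For n = 10: 10 * 2^9 = 10 * 512 = 5120.

5120


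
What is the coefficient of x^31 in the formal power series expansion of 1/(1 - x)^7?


The negative binomial / multiset identity is
1/(1 - x)^r = sum_{k>=0} C(k + r - 1, r - 1) x^k.
Here r = 7 and k = 31, so the coefficient is
C(31 + 6, 6) = C(37, 6)
= 2324784

2324784


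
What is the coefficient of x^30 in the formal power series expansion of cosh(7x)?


The Maclaurin series is cosh(t) = sum_{m>=0} t^(2m) / (2m)!, so substituting t = 7x, only even powers of x are nonzero, with coefficient of x^(2m) equal to 7^(2m) / (2m)!.
For x^30 the coefficient is 7^30/30! = 22539340290692258087863249/265252859812191058636308480000000 = 9387480337647754305649/110475993257888820756480000000.

9387480337647754305649/110475993257888820756480000000


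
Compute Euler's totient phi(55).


phi(n) counts integers in [1, n] coprime to n. Using the multiplicative formula phi(n) = n * prod_{p | n} (1 - 1/p):
55 = 5 * 11, so
phi(55) = 55 * (1 - 1/5) * (1 - 1/11) = 40.

40


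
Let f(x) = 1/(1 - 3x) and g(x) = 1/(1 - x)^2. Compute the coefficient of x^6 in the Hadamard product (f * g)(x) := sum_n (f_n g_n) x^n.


f has coefficients f_k = 3^k. For g = 1/(1 - x)^2 the coefficient is g_k = C(k + 1, 1) = k + 1. The Hadamard coefficient is (f * g)_k = 3^k * (k + 1).
For k = 6: 3^6 * 7 = 729 * 7 = 5103.

5103


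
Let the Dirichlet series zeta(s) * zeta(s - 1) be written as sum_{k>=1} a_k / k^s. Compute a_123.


Convolution gives a_k = sum_{d | k} d * 1 = sum_{d | k} d = sigma(k), the sum of positive divisors of k.
For k = 123, the divisors are 1, 3, 41, 123, so
sigma(123) = 1 + 3 + 41 + 123 = 168.

168


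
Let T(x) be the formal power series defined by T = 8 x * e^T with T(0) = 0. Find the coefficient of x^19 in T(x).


Apply the Lagrange inversion formula: if T = 8 x * phi(T) with phi(t) = e^t, then
[x^n] T = 8^n * (1/n) [t^(n-1)] phi(t)^n = 8^n * (1/n) [t^(n-1)] e^(n t) = 8^n * (1/n) * n^(n-1) / (n-1)! = 8^n * n^(n-1) / n!.
When c = 1 this is the Cayley count of rooted labeled trees on n vertices, divided by n!.
For n = 19: 8^19 * 19^18 / 19! = 144115188075855872 * 104127350297911241532841/121645100408832000 = 12051498149690331337951905818083328/97692469875.

12051498149690331337951905818083328/97692469875


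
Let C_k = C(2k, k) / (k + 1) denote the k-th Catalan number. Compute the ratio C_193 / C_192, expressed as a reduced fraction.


Using C_k = (2k)! / (k! (k+1)!), the ratio C_{k+1}/C_k simplifies to
C_{k+1}/C_k = [(2k+2)! / ((k+1)! (k+2)!)] * [k! (k+1)! / (2k)!]
 = (2k+2)(2k+1) / ((k+1)(k+2)) = 2(2k+1) / (k+2).
For k = 192: 2(2*192 + 1) / (192 + 2) = 770/194 = 385/97.

385/97


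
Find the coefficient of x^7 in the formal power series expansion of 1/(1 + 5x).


Write 1/(1 + c x) = 1/(1 - (-c) x) and apply the geometric-series identity
1/(1 - y) = sum_{k>=0} y^k to get 1/(1 + c x) = sum_{k>=0} (-c)^k x^k.
So the coefficient of x^k is (-c)^k = (-1)^k * c^k.
Here c = 5 and k = 7:
(-5)^7 = -1 * 78125 = -78125

-78125


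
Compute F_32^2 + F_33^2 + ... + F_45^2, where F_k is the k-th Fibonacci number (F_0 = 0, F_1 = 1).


There is a standard identity sum_{k=0}^{N} F_k^2 = F_N * F_{N+1} (proved inductively from the telescoping relation F_k^2 = F_k F_{k+1} - F_{k-1} F_k). Then
sum_{k=32}^{45} F_k^2 = F_45 F_46 - F_31 F_32.
Computing: F_45 = 1134903170, F_46 = 1836311903, F_31 = 1346269, F_32 = 2178309.
Sum = 1134903170 * 1836311903 - 1346269 * 2178309 = 2084033267233553389.

2084033267233553389


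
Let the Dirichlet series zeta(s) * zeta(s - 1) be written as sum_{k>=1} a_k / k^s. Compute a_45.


Convolution gives a_k = sum_{d | k} d * 1 = sum_{d | k} d = sigma(k), the sum of positive divisors of k.
For k = 45, the divisors are 1, 3, 5, 9, 15, 45, so
sigma(45) = 1 + 3 + 5 + 9 + 15 + 45 = 78.

78


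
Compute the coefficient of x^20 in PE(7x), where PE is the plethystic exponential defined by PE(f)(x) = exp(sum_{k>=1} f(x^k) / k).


With f(x) = 7x, the exponent is sum_{k>=1} 7 x^k / k = 7 * (-ln(1 - x)). Exponentiating:
PE(7x) = exp(-7 ln(1 - x)) = 1/(1 - x)^7.
By the negative binomial expansion, [x^n] 1/(1 - x)^7 = C(n + 6, 6).
For n = 20: C(26, 6) = 230230.

230230


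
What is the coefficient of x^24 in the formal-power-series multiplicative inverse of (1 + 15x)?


The inverse is 1/(1 + 15x). Apply the geometric identity 1/(1 - y) = sum_{k>=0} y^k with y = -15x:
1/(1 + 15x) = sum_{k>=0} (-15)^k x^k.
So the coefficient of x^24 is (-15)^24 = 16834112196028232574462890625.

16834112196028232574462890625


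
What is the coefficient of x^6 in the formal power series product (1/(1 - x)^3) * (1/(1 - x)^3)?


Combine the factors: (1/(1 - x)^3) * (1/(1 - x)^3) = 1/(1 - x)^6.
Then use 1/(1 - x)^r = sum_{k>=0} C(k + r - 1, r - 1) x^k with r = 6 and k = 6:
C(11, 5) = 462.

462


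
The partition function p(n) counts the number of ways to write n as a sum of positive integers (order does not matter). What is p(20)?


Using the generating function prod_{k>=1} 1/(1-x^k), we compute p(20).
By dynamic programming over parts 1 through 20:
p(20) = 627

627


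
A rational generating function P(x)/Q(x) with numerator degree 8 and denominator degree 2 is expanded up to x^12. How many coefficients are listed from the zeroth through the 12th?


Expanding up to x^12 gives the coefficients for x^0, x^1, ..., x^12.
That is 12 + 1 = 13 coefficients in total.

13


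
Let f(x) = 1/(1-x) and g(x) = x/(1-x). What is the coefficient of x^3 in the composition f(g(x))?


First simplify the composition: f(g(x)) = 1/(1 - x/(1-x)) = (1-x)/((1-x) - x) = (1-x)/(1-2x).
Now extract the coefficient. Write (1-x)/(1-2x) = 1/(1-2x) - x/(1-2x).
The coefficient of x^n in 1/(1-2x) is 2^n, and in x/(1-2x) is 2^(n-1) (for n >= 1).
So the coefficient of x^3 is 2^3 - 2^2 = 8 - 4 = 4.

4


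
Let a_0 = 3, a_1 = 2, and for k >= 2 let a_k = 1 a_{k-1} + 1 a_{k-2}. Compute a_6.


Iterating the recurrence forward:
a_0 = 3
a_1 = 2
a_2 = 1*2 + 1*3 = 5
a_3 = 1*5 + 1*2 = 7
a_4 = 1*7 + 1*5 = 12
a_5 = 1*12 + 1*7 = 19
a_6 = 1*19 + 1*12 = 31
So a_6 = 31.

31


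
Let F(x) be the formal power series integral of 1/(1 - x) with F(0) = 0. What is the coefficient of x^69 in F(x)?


1/(1 - x) = sum_{k>=0} x^k. Integrating termwise and using F(0) = 0 gives
F(x) = sum_{k>=0} x^(k+1) / (k+1) = sum_{m>=1} x^m / m = -ln(1 - x).
So the coefficient of x^69 is 1/69 = 1/69.

1/69


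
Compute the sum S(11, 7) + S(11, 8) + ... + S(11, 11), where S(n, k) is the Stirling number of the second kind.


By definition, S(n, k) counts partitions of an n-set into exactly k nonempty blocks.
Computing row n = 11 for k = 7..11:
S(11, k): 63987, 11880, 1155, 55, 1
Sum = 77078.

77078


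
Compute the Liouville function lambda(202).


The Liouville function is lambda(k) = (-1)^Omega(k), where Omega(k) counts the prime factors of k with multiplicity.
Factoring: 202 = 2 * 101, so Omega(202) = 2.
lambda(202) = (-1)^2 = 1.

1


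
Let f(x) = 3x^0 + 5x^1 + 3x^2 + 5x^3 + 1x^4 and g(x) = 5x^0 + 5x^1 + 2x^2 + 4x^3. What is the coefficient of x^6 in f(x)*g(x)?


Cauchy product at x^6:
5*4 + 1*2
= 22

22


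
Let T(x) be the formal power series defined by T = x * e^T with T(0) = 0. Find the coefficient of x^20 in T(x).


Apply the Lagrange inversion formula: if T = x * phi(T) with phi(t) = e^t, then
[x^n] T = (1/n) [t^(n-1)] phi(t)^n = (1/n) [t^(n-1)] e^(n t) = (1/n) * n^(n-1) / (n-1)! = n^(n-1) / n!.
When c = 1 this is the Cayley count of rooted labeled trees on n vertices, divided by n!.
For n = 20: 20^19 / 20! = 5242880000000000000000000/2432902008176640000 = 32000000000000000/14849255421.

32000000000000000/14849255421


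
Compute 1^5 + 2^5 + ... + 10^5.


This power sum has a closed form given by Faulhaber's formula
sum_{k=1}^{m} k^p = (1 / (p + 1)) * sum_{j=0}^{p} C(p + 1, j) B_j m^(p + 1 - j),
but for small m direct computation is fastest:
1 + 32 + 243 + 1024 + 3125 + 7776 + 16807 + 32768 + 59049 + 100000 = 220825.

220825


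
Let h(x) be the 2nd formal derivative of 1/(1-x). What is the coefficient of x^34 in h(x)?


Differentiating 2 times: d^2/dx^2 [1/(1-x)] = 2!/(1-x)^3.
The expansion 1/(1-x)^3 = sum_{k>=0} C(k+2, 2) x^k, so the coefficient of x^n in 2!/(1-x)^3 is 2! * C(n+2, 2).
For n = 34: 2 * C(36, 2) = 2 * 630 = 1260

1260


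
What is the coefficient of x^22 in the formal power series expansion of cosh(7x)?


The Maclaurin series is cosh(t) = sum_{m>=0} t^(2m) / (2m)!, so substituting t = 7x, only even powers of x are nonzero, with coefficient of x^(2m) equal to 7^(2m) / (2m)!.
For x^22 the coefficient is 7^22/22! = 3909821048582988049/1124000727777607680000 = 11398895185373143/3276970051829760000.

11398895185373143/3276970051829760000


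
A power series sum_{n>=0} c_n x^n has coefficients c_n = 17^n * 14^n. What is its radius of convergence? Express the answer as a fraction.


By the root test (Cauchy-Hadamard), the radius is R = 1 / limsup_n |c_n|^(1/n).
Here |c_n|^(1/n) = (17^n * 14^n)^(1/n) = 17 * 14 = 238 for all n.
So R = 1/238 = 1/238.

1/238


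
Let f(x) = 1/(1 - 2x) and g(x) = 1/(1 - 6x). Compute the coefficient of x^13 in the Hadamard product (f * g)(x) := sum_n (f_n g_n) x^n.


f has coefficients f_k = 2^k and g has coefficients g_k = 6^k, so the Hadamard product has coefficient (f*g)_k = 2^k * 6^k = 12^k.
For k = 13: 12^13 = 106993205379072.

106993205379072


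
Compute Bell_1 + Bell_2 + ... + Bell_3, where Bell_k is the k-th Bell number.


Recall Bell_k counts set partitions of a k-set (with Bell_0 = 1 by convention).
Bell_1 through Bell_3: 1, 2, 5
Sum = 1 + 2 + 5 = 8.

8


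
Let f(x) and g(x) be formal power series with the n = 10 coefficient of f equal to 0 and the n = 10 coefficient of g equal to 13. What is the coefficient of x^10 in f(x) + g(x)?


Addition of formal power series is termwise.
The coefficient of x^10 in f + g = 0 + 13
= 13

13


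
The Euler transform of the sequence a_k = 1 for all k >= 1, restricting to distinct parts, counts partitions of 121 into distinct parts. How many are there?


Partitions of 121 into distinct parts can be computed via generating function.
Product (1+x)(1+x^2)(1+x^3)...
The coefficient of x^121 = 2368800

2368800


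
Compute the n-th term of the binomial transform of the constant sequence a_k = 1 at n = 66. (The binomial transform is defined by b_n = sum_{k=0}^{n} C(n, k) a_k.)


With a_k = 1 for all k, b_n = sum_{k=0}^{n} C(n, k) = 2^n by the binomial theorem.
For n = 66: 2^66 = 73786976294838206464.

73786976294838206464


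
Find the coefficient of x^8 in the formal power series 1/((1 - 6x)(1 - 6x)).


By partial fractions or Cauchy convolution:
The coefficient equals sum_{k=0}^{8} 6^k * 6^(8-k).
= 15116544

15116544


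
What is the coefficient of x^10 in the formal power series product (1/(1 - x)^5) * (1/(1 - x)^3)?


Combine the factors: (1/(1 - x)^5) * (1/(1 - x)^3) = 1/(1 - x)^8.
Then use 1/(1 - x)^r = sum_{k>=0} C(k + r - 1, r - 1) x^k with r = 8 and k = 10:
C(17, 7) = 19448.

19448


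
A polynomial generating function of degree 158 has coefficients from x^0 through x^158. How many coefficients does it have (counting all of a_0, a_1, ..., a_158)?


A polynomial of degree 158 takes the form a_0 + a_1 x + ... + a_158 x^158.
The number of coefficients is 158 + 1 = 159.

159


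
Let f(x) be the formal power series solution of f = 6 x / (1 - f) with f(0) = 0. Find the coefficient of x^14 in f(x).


Apply Lagrange inversion: f = 6 x * phi(f) with phi(t) = 1/(1 - t), so
[x^n] f = 6^n * (1/n) [t^(n-1)] phi(t)^n = 6^n * (1/n) [t^(n-1)] (1 - t)^(-n) = 6^n * (1/n) C(2n - 2, n - 1) = 6^n * C_{n-1}.
For n = 14: C_13 = C(26, 13) / 14 = 10400600/14 = 742900.
With the 6^14 = 78364164096 factor, the coefficient is 78364164096 * 742900 = 58216737506918400.

58216737506918400


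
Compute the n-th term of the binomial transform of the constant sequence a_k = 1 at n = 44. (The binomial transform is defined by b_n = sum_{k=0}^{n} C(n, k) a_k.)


With a_k = 1 for all k, b_n = sum_{k=0}^{n} C(n, k) = 2^n by the binomial theorem.
For n = 44: 2^44 = 17592186044416.

17592186044416


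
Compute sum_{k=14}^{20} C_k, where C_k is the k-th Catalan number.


C_14 through C_20: 2674440, 9694845, 35357670, 129644790, 477638700, 1767263190, 6564120420
Sum = 2674440 + 9694845 + 35357670 + 129644790 + 477638700 + 1767263190 + 6564120420
= 8986394055

8986394055


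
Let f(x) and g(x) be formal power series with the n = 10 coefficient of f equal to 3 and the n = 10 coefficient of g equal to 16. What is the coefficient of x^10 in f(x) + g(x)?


Addition of formal power series is termwise.
The coefficient of x^10 in f + g = 3 + 16
= 19

19


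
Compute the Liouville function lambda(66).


The Liouville function is lambda(k) = (-1)^Omega(k), where Omega(k) counts the prime factors of k with multiplicity.
Factoring: 66 = 2 * 3 * 11, so Omega(66) = 3.
lambda(66) = (-1)^3 = -1.

-1


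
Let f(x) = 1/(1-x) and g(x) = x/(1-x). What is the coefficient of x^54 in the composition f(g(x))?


First simplify the composition: f(g(x)) = 1/(1 - x/(1-x)) = (1-x)/((1-x) - x) = (1-x)/(1-2x).
Now extract the coefficient. Write (1-x)/(1-2x) = 1/(1-2x) - x/(1-2x).
The coefficient of x^n in 1/(1-2x) is 2^n, and in x/(1-2x) is 2^(n-1) (for n >= 1).
So the coefficient of x^54 is 2^54 - 2^53 = 18014398509481984 - 9007199254740992 = 9007199254740992.

9007199254740992


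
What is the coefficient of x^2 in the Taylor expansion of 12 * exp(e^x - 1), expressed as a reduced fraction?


exp(e^x - 1) = sum_{k>=0} Bell_k x^k / k!, where Bell_k is the k-th Bell number.
So the coefficient of x^2 is 12 * Bell_2 / 2!.
Computing: Bell_2 = 2 and 2! = 2, giving
12 * 2/2 = 12.

12


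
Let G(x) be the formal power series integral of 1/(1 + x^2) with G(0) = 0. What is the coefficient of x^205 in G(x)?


1/(1 + x^2) = sum_{j>=0} (-1)^j x^(2j). Integrating termwise with G(0) = 0:
G(x) = sum_{j>=0} (-1)^j x^(2j+1) / (2j+1) = arctan(x).
Only odd powers are nonzero. For x^205 write 205 = 2*102 + 1, giving
(-1)^102 / 205 = 1/205 = 1/205.

1/205


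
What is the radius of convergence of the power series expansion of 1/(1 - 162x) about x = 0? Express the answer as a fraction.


Expanding 1/(1 - 162x) = sum_{k>=0} 162^k x^k, the series converges when |162x| < 1, i.e., |x| < 1/162.
So the radius of convergence is 1/162 = 1/162.

1/162


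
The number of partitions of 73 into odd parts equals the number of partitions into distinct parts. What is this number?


Computing partitions of 73 into odd parts (1, 3, 5, ...):
Using the generating function prod_{k>=0} 1/(1-x^(2k+1)),
the count is 40026

40026


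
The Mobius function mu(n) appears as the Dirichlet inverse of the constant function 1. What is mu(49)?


49 has a squared prime factor, so mu(49) = 0.
Factorization reveals a repeated prime.

0


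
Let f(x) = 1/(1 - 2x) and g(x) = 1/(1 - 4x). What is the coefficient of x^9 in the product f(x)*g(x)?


The coefficient of x^n in f*g is the Cauchy product: sum_{k=0}^{n} a^k * b^(n-k).
With a=2, b=4, n=9:
sum_{k=0}^{9} 2^k * 4^(9-k)
= 523776

523776


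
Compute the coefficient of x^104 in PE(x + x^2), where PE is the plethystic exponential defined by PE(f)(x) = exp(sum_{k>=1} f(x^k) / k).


With f(x) = x + x^2, the exponent is sum_{k>=1} (x^k + x^(2k)) / k = -ln(1 - x) - ln(1 - x^2). Exponentiating:
PE(x + x^2) = 1 / ((1 - x)(1 - x^2)).
This is the generating function for partitions of n into parts of size 1 or 2. The number of 2's can be any j in 0..52, and the rest are 1's, so
[x^104] = floor(104/2) + 1 = 53.

53


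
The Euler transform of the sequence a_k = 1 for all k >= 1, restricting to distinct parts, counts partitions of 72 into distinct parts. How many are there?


Partitions of 72 into distinct parts can be computed via generating function.
Product (1+x)(1+x^2)(1+x^3)...
The coefficient of x^72 = 36352

36352


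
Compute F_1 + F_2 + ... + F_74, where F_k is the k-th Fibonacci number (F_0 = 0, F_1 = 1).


Use the identity sum_{k=0}^{N} F_k = F_{N+2} - 1 (which follows from F_{k+2} - F_{k+1} = F_k). Then
sum_{k=1}^{74} F_k = (F_{76} - 1) - (F_{2} - 1) = F_{76} - F_{2}.
Computing: F_{76} = 3416454622906707, F_{2} = 1, so
Sum = 3416454622906707 - 1 = 3416454622906706.

3416454622906706


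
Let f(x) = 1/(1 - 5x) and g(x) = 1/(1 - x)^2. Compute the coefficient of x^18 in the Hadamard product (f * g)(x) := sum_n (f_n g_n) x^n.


f has coefficients f_k = 5^k. For g = 1/(1 - x)^2 the coefficient is g_k = C(k + 1, 1) = k + 1. The Hadamard coefficient is (f * g)_k = 5^k * (k + 1).
For k = 18: 5^18 * 19 = 3814697265625 * 19 = 72479248046875.

72479248046875


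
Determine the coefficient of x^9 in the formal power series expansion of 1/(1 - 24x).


The geometric series identity gives 1/(1 - c x) = sum_{k>=0} c^k x^k, so the coefficient of x^k is c^k.
Here c = 24 and k = 9.
Computing: 24^9 = 2641807540224

2641807540224


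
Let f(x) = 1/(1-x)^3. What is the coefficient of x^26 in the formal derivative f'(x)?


Differentiate: d/dx [ 1/(1-x)^r ] = r / (1-x)^(r+1).
Here r = 3, so f'(x) = 3 / (1-x)^4.
The expansion of 1/(1-x)^(r+1) has coefficient of x^n equal to C(n+r, r).
So the coefficient of x^26 in f'(x) is
3 * C(29, 3) = 3 * 3654 = 10962

10962


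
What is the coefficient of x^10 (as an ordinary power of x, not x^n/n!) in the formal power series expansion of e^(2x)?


The exponential series is e^y = sum_{k>=0} y^k / k!. Substituting y = 2x gives
e^(2x) = sum_{k>=0} 2^k x^k / k!.
So the coefficient of x^n is a^n/n! with a = 2, n = 10:
2^10 / 10! = 1024/3628800 = 4/14175

4/14175


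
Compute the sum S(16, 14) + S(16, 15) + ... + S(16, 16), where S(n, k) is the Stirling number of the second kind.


By definition, S(n, k) counts partitions of an n-set into exactly k nonempty blocks.
Computing row n = 16 for k = 14..16:
S(16, k): 6020, 120, 1
Sum = 6141.

6141


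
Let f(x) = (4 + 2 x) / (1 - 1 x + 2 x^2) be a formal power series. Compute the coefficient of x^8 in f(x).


Write f(x) = sum_{k>=0} a_k x^k. Multiplying both sides by 1 - 1 x + 2 x^2 gives
(1 - 1 x + 2 x^2) sum_{k>=0} a_k x^k = 4 + 2 x.
Matching coefficients:
 x^0: a_0 = 4
 x^1: a_1 - 1 a_0 = 2  =>  a_1 = 1*4 + 2 = 6
 x^k (k >= 2): a_k = 1 a_{k-1} - 2 a_{k-2}.
Iterating: a_2 = -2, a_3 = -14, a_4 = -10, a_5 = 18, a_6 = 38, a_7 = 2, a_8 = -74.
So the coefficient of x^8 is -74.

-74


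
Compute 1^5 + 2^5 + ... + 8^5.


This power sum has a closed form given by Faulhaber's formula
sum_{k=1}^{m} k^p = (1 / (p + 1)) * sum_{j=0}^{p} C(p + 1, j) B_j m^(p + 1 - j),
but for small m direct computation is fastest:
1 + 32 + 243 + 1024 + 3125 + 7776 + 16807 + 32768 = 61776.

61776


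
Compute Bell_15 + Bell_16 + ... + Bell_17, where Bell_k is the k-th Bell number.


Recall Bell_k counts set partitions of a k-set (with Bell_0 = 1 by convention).
Bell_15 through Bell_17: 1382958545, 10480142147, 82864869804
Sum = 1382958545 + 10480142147 + 82864869804 = 94727970496.

94727970496


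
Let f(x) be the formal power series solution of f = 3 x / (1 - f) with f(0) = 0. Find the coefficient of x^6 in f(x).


Apply Lagrange inversion: f = 3 x * phi(f) with phi(t) = 1/(1 - t), so
[x^n] f = 3^n * (1/n) [t^(n-1)] phi(t)^n = 3^n * (1/n) [t^(n-1)] (1 - t)^(-n) = 3^n * (1/n) C(2n - 2, n - 1) = 3^n * C_{n-1}.
For n = 6: C_5 = C(10, 5) / 6 = 252/6 = 42.
With the 3^6 = 729 factor, the coefficient is 729 * 42 = 30618.

30618


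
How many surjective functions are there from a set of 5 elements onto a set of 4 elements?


By inclusion-exclusion on which target elements are missed, the number of surjections from an n-set onto a k-set is
surj(n, k) = sum_{j=0}^{k} (-1)^j C(k, j) (k - j)^n.
Equivalently surj(n, k) = k! * S(n, k), where S(n, k) is the Stirling number of the second kind.
For n = 5, k = 4:
S(5, 4) = 10, so
surj = 4! * 10 = 24 * 10 = 240.

240


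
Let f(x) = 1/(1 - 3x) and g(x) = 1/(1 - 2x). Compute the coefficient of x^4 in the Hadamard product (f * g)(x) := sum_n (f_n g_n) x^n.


f has coefficients f_k = 3^k and g has coefficients g_k = 2^k, so the Hadamard product has coefficient (f*g)_k = 3^k * 2^k = 6^k.
For k = 4: 6^4 = 1296.

1296


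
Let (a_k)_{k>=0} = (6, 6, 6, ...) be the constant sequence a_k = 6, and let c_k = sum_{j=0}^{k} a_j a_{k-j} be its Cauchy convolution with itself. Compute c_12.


Since a_j = 6 for all j >= 0, the convolution sum becomes
c_k = sum_{j=0}^{k} 6 * 6 = 36 * (k + 1).
Equivalently, the generating function of (a_k) is 6/(1 - x) and its square is 36/(1 - x)^2 = sum_{k>=0} 36(k + 1) x^k.
For k = 12: 36 * 13 = 468.

468


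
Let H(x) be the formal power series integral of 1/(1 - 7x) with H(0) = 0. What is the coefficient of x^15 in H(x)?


1/(1 - 7x) = sum_{k>=0} 7^k x^k. Integrating termwise with H(0) = 0:
H(x) = sum_{k>=0} 7^k x^(k+1) / (k+1) = sum_{m>=1} 7^(m-1) x^m / m.
For m = 15: 7^14/15 = 678223072849/15 = 678223072849/15.

678223072849/15


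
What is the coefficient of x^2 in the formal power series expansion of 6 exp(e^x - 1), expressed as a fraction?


exp(e^x - 1) is the exponential generating function for the Bell numbers Bell_k: exp(e^x - 1) = sum_{k>=0} Bell_k x^k / k!.
So the coefficient of x^2 in 6 exp(e^x - 1) is 6 Bell_2 / 2!.
Computing: Bell_2 = 2 and 2! = 2, giving
6 * 2/2 = 6.

6


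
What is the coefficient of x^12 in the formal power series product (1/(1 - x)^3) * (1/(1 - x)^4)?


Combine the factors: (1/(1 - x)^3) * (1/(1 - x)^4) = 1/(1 - x)^7.
Then use 1/(1 - x)^r = sum_{k>=0} C(k + r - 1, r - 1) x^k with r = 7 and k = 12:
C(18, 6) = 18564.

18564


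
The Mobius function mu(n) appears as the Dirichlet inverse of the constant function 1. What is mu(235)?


235 = 5 * 47 (all distinct primes).
mu(235) = (-1)^2 = 1

1


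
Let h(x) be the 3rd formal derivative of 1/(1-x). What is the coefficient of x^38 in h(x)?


Differentiating 3 times: d^3/dx^3 [1/(1-x)] = 3!/(1-x)^4.
The expansion 1/(1-x)^4 = sum_{k>=0} C(k+3, 3) x^k, so the coefficient of x^n in 3!/(1-x)^4 is 3! * C(n+3, 3).
For n = 38: 6 * C(41, 3) = 6 * 10660 = 63960

63960


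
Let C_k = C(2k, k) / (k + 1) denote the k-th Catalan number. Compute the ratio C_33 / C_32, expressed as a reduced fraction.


Using C_k = (2k)! / (k! (k+1)!), the ratio C_{k+1}/C_k simplifies to
C_{k+1}/C_k = [(2k+2)! / ((k+1)! (k+2)!)] * [k! (k+1)! / (2k)!]
 = (2k+2)(2k+1) / ((k+1)(k+2)) = 2(2k+1) / (k+2).
For k = 32: 2(2*32 + 1) / (32 + 2) = 130/34 = 65/17.

65/17


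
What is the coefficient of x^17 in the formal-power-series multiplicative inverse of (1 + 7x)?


The inverse is 1/(1 + 7x). Apply the geometric identity 1/(1 - y) = sum_{k>=0} y^k with y = -7x:
1/(1 + 7x) = sum_{k>=0} (-7)^k x^k.
So the coefficient of x^17 is (-7)^17 = -232630513987207.

-232630513987207


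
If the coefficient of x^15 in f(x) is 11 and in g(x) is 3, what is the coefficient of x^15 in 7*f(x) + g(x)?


Scalar multiplication scales coefficients: 7 * 11 = 77.
Then add the g coefficient: 77 + 3
= 80

80


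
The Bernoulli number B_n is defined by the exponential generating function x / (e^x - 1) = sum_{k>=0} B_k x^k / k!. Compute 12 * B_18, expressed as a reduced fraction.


Bernoulli numbers can also be computed recursively via B_0 = 1 and sum_{j=0}^{m} C(m+1, j) B_j = 0 for m >= 1. Odd-index Bernoulli numbers vanish for k >= 3.
Computing B_18 = 43867/798, so 12 * B_18 = 12 * 43867/798 = 87734/133.

87734/133


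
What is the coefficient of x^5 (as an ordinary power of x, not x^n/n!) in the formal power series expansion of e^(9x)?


The exponential series is e^y = sum_{k>=0} y^k / k!. Substituting y = 9x gives
e^(9x) = sum_{k>=0} 9^k x^k / k!.
So the coefficient of x^n is a^n/n! with a = 9, n = 5:
9^5 / 5! = 59049/120 = 19683/40

19683/40


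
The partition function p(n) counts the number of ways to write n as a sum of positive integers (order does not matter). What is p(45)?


Using the generating function prod_{k>=1} 1/(1-x^k), we compute p(45).
By dynamic programming over parts 1 through 45:
p(45) = 89134

89134


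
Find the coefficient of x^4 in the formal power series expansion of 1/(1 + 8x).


Write 1/(1 + c x) = 1/(1 - (-c) x) and apply the geometric-series identity
1/(1 - y) = sum_{k>=0} y^k to get 1/(1 + c x) = sum_{k>=0} (-c)^k x^k.
So the coefficient of x^k is (-c)^k = (-1)^k * c^k.
Here c = 8 and k = 4:
(-8)^4 = 1 * 4096 = 4096

4096


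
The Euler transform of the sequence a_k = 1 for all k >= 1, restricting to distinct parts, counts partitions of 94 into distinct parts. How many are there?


Partitions of 94 into distinct parts can be computed via generating function.
Product (1+x)(1+x^2)(1+x^3)...
The coefficient of x^94 = 267968

267968


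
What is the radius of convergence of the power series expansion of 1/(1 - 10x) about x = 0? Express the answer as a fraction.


Expanding 1/(1 - 10x) = sum_{k>=0} 10^k x^k, the series converges when |10x| < 1, i.e., |x| < 1/10.
So the radius of convergence is 1/10 = 1/10.

1/10


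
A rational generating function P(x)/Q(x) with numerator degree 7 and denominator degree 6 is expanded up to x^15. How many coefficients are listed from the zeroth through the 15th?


Expanding up to x^15 gives the coefficients for x^0, x^1, ..., x^15.
That is 15 + 1 = 16 coefficients in total.

16


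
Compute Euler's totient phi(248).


phi(n) counts integers in [1, n] coprime to n. Using the multiplicative formula phi(n) = n * prod_{p | n} (1 - 1/p):
248 = 2^3 * 31, so
phi(248) = 248 * (1 - 1/2) * (1 - 1/31) = 120.

120


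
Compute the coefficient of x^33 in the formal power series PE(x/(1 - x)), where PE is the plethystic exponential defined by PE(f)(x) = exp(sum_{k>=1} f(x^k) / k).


For f(x) = x/(1 - x) we have
sum_{k>=1} f(x^k) / k = sum_{k>=1} (1/k) * x^k / (1 - x^k) = sum_{k, m >= 1} x^(k m) / k,
which after exponentiating simplifies to
PE(x/(1 - x)) = prod_{k>=1} 1 / (1 - x^k).
This is the generating function for the partition function p(n), so the coefficient of x^33 is p(33).
Computing p(33) by dynamic programming over parts 1, 2, ..., 33: p(33) = 10143.

10143


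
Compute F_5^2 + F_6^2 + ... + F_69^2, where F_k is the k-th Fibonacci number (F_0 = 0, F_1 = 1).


There is a standard identity sum_{k=0}^{N} F_k^2 = F_N * F_{N+1} (proved inductively from the telescoping relation F_k^2 = F_k F_{k+1} - F_{k-1} F_k). Then
sum_{k=5}^{69} F_k^2 = F_69 F_70 - F_4 F_5.
Computing: F_69 = 117669030460994, F_70 = 190392490709135, F_4 = 3, F_5 = 5.
Sum = 117669030460994 * 190392490709135 - 3 * 5 = 22403299788797723451016980175.

22403299788797723451016980175


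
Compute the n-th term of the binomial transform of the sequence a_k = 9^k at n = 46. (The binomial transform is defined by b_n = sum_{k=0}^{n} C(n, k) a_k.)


With a_k = 9^k, b_n = sum_{k=0}^{n} C(n, k) 9^k = (1 + 9)^n by the binomial theorem.
For n = 46: (1 + 9)^46 = 10^46 = 10000000000000000000000000000000000000000000000.

10000000000000000000000000000000000000000000000


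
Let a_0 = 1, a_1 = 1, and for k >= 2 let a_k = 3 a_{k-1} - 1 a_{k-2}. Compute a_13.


Iterating the recurrence forward:
a_0 = 1
a_1 = 1
a_2 = 3*1 - 1*1 = 2
a_3 = 3*2 - 1*1 = 5
a_4 = 3*5 - 1*2 = 13
a_5 = 3*13 - 1*5 = 34
a_6 = 3*34 - 1*13 = 89
a_7 = 3*89 - 1*34 = 233
a_8 = 3*233 - 1*89 = 610
a_9 = 3*610 - 1*233 = 1597
a_10 = 3*1597 - 1*610 = 4181
a_11 = 3*4181 - 1*1597 = 10946
a_12 = 3*10946 - 1*4181 = 28657
a_13 = 3*28657 - 1*10946 = 75025
So a_13 = 75025.

75025


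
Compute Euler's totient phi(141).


phi(n) counts integers in [1, n] coprime to n. Using the multiplicative formula phi(n) = n * prod_{p | n} (1 - 1/p):
141 = 3 * 47, so
phi(141) = 141 * (1 - 1/3) * (1 - 1/47) = 92.

92


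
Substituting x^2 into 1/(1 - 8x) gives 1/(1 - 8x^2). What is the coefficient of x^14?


The coefficient of x^(2m) in 1/(1 - 8x^2) is 8^m.
With n = 14 = 2*7, the coefficient is 8^7 = 2097152.

2097152


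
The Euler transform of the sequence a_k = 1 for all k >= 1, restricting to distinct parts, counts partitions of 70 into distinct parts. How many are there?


Partitions of 70 into distinct parts can be computed via generating function.
Product (1+x)(1+x^2)(1+x^3)...
The coefficient of x^70 = 29927

29927
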